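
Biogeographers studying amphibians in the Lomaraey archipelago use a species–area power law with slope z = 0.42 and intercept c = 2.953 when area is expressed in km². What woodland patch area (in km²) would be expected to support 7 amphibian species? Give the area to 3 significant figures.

7.81 km²

7 = 2.953 × A^0.42  ⇒  A^0.42 = 7/2.953 = 2.37
ln A = ln(2.37) / 0.42 = 0.8631 / 0.42 = 2.0550
A = e^2.0550 ≈ 7.807 km²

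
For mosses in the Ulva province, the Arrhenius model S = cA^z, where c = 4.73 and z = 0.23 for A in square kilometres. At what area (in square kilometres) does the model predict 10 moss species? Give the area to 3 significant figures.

10 = 4.73 × A^0.23  ⇒  A^0.23 = 10/4.73 = 2.114
ln A = ln(2.114) / 0.23 = 0.7487 / 0.23 = 3.2550
A = e^3.2550 ≈ 25.92 square kilometres

25.9 square kilometres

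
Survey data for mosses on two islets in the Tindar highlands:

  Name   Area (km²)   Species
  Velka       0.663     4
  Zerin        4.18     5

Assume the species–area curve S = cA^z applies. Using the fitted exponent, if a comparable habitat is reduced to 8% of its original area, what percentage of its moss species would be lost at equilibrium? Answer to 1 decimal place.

z = ln(5/4) / ln(4.18/0.663) = 0.2231 / 1.8413 = 0.1212
S_new/S_old = (A_new/A_old)^z = 0.08^0.1212 = exp(0.1212 × -2.5257) = 0.7363
Fraction lost = 1 − 0.7363 = 0.2637

26.4%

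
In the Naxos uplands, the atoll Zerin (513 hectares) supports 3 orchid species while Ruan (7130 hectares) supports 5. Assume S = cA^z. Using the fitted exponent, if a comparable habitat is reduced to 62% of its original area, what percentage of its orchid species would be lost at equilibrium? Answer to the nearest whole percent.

z = ln(5/3) / ln(7130/513) = 0.5108 / 2.6318 = 0.1941
S_new/S_old = (A_new/A_old)^z = 0.62^0.1941 = exp(0.1941 × -0.4780) = 0.9114
Fraction lost = 1 − 0.9114 = 0.08861

9%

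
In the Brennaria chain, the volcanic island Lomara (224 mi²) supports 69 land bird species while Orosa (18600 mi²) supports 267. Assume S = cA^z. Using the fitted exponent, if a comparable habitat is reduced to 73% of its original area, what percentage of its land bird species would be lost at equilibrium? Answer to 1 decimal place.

9.2%

z = ln(267/69) / ln(18600/224) = 1.3531 / 4.4193 = 0.3062
S_new/S_old = (A_new/A_old)^z = 0.73^0.3062 = exp(0.3062 × -0.3147) = 0.9081
Fraction lost = 1 − 0.9081 = 0.09186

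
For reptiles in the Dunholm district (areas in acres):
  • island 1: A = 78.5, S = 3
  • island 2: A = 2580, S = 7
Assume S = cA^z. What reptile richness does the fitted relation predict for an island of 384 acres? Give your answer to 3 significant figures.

4.41

z = ln(7/3) / ln(2580/78.5) = 0.8473 / 3.4924 = 0.2426
c = 3 / 78.5^0.2426 = 3 / 2.882 = 1.041
S₃ = 1.041 × 384^0.2426 = 1.041 × 4.236 ≈ 4.41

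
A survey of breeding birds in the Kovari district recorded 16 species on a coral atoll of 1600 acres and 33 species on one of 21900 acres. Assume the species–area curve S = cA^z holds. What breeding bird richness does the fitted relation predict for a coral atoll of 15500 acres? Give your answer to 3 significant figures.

z = ln(33/16) / ln(21900/1600) = 0.7239 / 2.6165 = 0.2767
c = 16 / 1600^0.2767 = 16 / 7.7 = 2.078
S₃ = 2.078 × 15500^0.2767 = 2.078 × 14.43 ≈ 29.99

30.0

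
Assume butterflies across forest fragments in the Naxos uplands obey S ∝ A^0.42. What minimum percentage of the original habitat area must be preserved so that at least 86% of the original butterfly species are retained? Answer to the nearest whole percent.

70%

Need (A_new/A_old)^0.42 = 0.86, so A_new/A_old = 0.86^(1/0.42) = 0.86^2.381
ln(A_new/A_old) = ln 0.86 / 0.42 = -0.1508 / 0.42 = -0.3591
A_new/A_old = e^-0.3591 ≈ 0.6983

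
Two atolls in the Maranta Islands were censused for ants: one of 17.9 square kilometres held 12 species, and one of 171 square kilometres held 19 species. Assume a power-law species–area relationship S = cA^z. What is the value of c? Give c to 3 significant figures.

6.67

z = ln(S₂/S₁) / ln(A₂/A₁) = ln(19/12) / ln(171/17.9) = 0.4595 / 2.2569 = 0.2036
c = S₁ / A₁^z = 12 / 17.9^0.2036 = 12 / 1.799 = 6.669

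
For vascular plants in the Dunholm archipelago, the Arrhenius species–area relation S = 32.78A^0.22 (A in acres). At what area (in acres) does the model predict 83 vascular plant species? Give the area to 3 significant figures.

83 = 32.78 × A^0.22  ⇒  A^0.22 = 83/32.78 = 2.532
ln A = ln(2.532) / 0.22 = 0.9290 / 0.22 = 4.2228
A = e^4.2228 ≈ 68.23 acres

68.2 acres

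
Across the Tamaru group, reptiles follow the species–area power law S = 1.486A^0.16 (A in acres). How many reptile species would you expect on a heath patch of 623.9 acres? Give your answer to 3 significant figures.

S = 1.486 × 623.9^0.16
ln S = ln 1.486 + 0.16 × ln 623.9 = 0.3961 + 0.16 × 6.4360 = 1.4258
S = e^1.4258 ≈ 4.161

4.16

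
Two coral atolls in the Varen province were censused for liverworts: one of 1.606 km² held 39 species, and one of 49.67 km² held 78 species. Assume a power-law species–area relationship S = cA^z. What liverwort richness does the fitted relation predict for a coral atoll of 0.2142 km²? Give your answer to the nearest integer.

26

z = ln(78/39) / ln(49.67/1.606) = 0.6931 / 3.4317 = 0.2020
c = 39 / 1.606^0.2020 = 39 / 1.1 = 35.44
S₃ = 35.44 × 0.2142^0.2020 = 35.44 × 0.7325 ≈ 25.96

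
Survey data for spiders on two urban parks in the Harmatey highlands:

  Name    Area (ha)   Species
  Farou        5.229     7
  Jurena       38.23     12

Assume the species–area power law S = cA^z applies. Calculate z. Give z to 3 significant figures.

Taking logs: ln S = ln c + z ln A, so z = (ln S₂ − ln S₁)/(ln A₂ − ln A₁).
z = ln(12/7) / ln(38.23/5.229) = ln(1.714) / ln(7.311) = 0.5390 / 1.9894 = 0.2709

0.271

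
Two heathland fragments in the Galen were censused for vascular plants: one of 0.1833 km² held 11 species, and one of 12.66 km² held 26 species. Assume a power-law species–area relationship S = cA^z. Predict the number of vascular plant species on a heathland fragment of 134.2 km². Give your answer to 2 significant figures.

z = ln(26/11) / ln(12.66/0.1833) = 0.8602 / 4.2351 = 0.2031
c = 11 / 0.1833^0.2031 = 11 / 0.7085 = 15.53
S₃ = 15.53 × 134.2^0.2031 = 15.53 × 2.705 ≈ 42

42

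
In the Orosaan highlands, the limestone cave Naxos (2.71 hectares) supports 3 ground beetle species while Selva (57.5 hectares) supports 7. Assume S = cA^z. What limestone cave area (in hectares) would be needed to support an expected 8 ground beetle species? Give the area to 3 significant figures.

z = ln(7/3) / ln(57.5/2.71) = 0.8473 / 3.0548 = 0.2774
c = 3 / 2.71^0.2774 = 3 / 1.319 = 2.275
A = (8/2.275)^(1/0.2774) ⇒ ln A = ln(3.516)/0.2774 = 4.5332
A = e^4.5332 ≈ 93.06 hectares

93.1 hectares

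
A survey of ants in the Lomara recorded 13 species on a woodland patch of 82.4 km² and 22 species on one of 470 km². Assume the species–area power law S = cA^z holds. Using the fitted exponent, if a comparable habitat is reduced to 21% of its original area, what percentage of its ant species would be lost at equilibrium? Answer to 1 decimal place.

37.6%

z = ln(22/13) / ln(470/82.4) = 0.5261 / 1.7411 = 0.3022
S_new/S_old = (A_new/A_old)^z = 0.21^0.3022 = exp(0.3022 × -1.5606) = 0.624
Fraction lost = 1 − 0.624 = 0.376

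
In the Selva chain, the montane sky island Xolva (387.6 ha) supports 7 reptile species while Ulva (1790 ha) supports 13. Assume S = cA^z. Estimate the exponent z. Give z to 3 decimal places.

Taking logs: ln S = ln c + z ln A, so z = (ln S₂ − ln S₁)/(ln A₂ − ln A₁).
z = ln(13/7) / ln(1790/387.6) = ln(1.857) / ln(4.618) = 0.6190 / 1.5300 = 0.4046

0.405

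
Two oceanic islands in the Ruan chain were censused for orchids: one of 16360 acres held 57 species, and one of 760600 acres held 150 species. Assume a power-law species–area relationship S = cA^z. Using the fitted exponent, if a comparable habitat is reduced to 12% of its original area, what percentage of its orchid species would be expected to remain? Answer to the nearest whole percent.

59%

z = ln(150/57) / ln(760600/16360) = 0.9676 / 3.8393 = 0.2520
S_new/S_old = (A_new/A_old)^z = 0.12^0.2520 = exp(0.2520 × -2.1203) = 0.586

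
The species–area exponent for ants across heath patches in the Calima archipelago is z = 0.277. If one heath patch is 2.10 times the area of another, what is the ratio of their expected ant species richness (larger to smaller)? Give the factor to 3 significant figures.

1.23

S₂/S₁ = (A₂/A₁)^z = 2.1^0.277
ln(S₂/S₁) = 0.277 × ln 2.1 = 0.277 × 0.7419 = 0.2055
S₂/S₁ = e^0.2055 ≈ 1.228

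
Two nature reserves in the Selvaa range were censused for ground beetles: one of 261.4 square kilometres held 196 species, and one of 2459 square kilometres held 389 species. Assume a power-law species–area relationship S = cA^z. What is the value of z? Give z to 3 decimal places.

Taking logs: ln S = ln c + z ln A, so z = (ln S₂ − ln S₁)/(ln A₂ − ln A₁).
z = ln(389/196) / ln(2459/261.4) = ln(1.985) / ln(9.407) = 0.6855 / 2.2415 = 0.3058

0.306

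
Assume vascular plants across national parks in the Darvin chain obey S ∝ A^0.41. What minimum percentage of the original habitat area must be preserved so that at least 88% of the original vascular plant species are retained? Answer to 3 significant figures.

73.2%

Need (A_new/A_old)^0.41 = 0.88, so A_new/A_old = 0.88^(1/0.41) = 0.88^2.439
ln(A_new/A_old) = ln 0.88 / 0.41 = -0.1278 / 0.41 = -0.3118
A_new/A_old = e^-0.3118 ≈ 0.7321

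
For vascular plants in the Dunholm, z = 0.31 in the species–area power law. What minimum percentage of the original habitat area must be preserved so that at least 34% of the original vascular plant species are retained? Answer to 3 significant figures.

3.08%

Need (A_new/A_old)^0.31 = 0.34, so A_new/A_old = 0.34^(1/0.31) = 0.34^3.226
ln(A_new/A_old) = ln 0.34 / 0.31 = -1.0788 / 0.31 = -3.4800
A_new/A_old = e^-3.4800 ≈ 0.03081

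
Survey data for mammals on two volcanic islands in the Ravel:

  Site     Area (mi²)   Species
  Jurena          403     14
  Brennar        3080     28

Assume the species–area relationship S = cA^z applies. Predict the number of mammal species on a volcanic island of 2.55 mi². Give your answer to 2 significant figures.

z = ln(28/14) / ln(3080/403) = 0.6931 / 2.0337 = 0.3408
c = 14 / 403^0.3408 = 14 / 7.726 = 1.812
S₃ = 1.812 × 2.55^0.3408 = 1.812 × 1.376 ≈ 2.493

2.5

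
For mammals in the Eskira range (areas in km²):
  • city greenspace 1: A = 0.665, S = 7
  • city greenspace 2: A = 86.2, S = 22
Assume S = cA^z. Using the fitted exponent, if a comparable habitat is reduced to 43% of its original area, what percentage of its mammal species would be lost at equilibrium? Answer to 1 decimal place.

z = ln(22/7) / ln(86.2/0.665) = 1.1451 / 4.8646 = 0.2354
S_new/S_old = (A_new/A_old)^z = 0.43^0.2354 = exp(0.2354 × -0.8440) = 0.8198
Fraction lost = 1 − 0.8198 = 0.1802

18.0%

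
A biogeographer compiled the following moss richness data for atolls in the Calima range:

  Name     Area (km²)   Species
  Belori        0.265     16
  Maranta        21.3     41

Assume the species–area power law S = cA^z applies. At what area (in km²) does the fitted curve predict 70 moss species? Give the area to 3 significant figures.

z = ln(41/16) / ln(21.3/0.265) = 0.9410 / 4.3867 = 0.2145
c = 16 / 0.265^0.2145 = 16 / 0.7521 = 21.27
A = (70/21.27)^(1/0.2145) ⇒ ln A = ln(3.29)/0.2145 = 5.5524
A = e^5.5524 ≈ 257.9 km²

258 km²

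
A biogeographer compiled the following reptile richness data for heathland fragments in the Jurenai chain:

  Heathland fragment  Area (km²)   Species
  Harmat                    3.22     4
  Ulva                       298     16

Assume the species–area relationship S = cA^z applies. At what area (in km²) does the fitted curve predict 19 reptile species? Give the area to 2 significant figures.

520 km²

z = ln(16/4) / ln(298/3.22) = 1.3863 / 4.5277 = 0.3062
c = 4 / 3.22^0.3062 = 4 / 1.431 = 2.796
A = (19/2.796)^(1/0.3062) ⇒ ln A = ln(6.795)/0.3062 = 6.2584
A = e^6.2584 ≈ 522.4 km²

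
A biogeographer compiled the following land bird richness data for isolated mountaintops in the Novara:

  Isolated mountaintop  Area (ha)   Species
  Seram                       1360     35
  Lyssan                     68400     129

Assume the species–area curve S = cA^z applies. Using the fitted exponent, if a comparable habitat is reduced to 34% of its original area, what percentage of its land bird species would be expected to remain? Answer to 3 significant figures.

69.8%

z = ln(129/35) / ln(68400/1360) = 1.3045 / 3.9179 = 0.3330
S_new/S_old = (A_new/A_old)^z = 0.34^0.3330 = exp(0.3330 × -1.0788) = 0.6982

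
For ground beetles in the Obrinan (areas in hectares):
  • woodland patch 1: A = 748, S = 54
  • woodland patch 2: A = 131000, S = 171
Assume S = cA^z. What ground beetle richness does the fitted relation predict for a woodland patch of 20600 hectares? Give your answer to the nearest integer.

113

z = ln(171/54) / ln(131000/748) = 1.1527 / 5.1655 = 0.2231
c = 54 / 748^0.2231 = 54 / 4.378 = 12.33
S₃ = 12.33 × 20600^0.2231 = 12.33 × 9.175 ≈ 113.2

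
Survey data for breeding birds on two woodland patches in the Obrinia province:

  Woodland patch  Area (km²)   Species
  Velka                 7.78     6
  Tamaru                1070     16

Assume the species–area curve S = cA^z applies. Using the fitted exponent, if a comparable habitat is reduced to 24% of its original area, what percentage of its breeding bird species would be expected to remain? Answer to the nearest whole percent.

z = ln(16/6) / ln(1070/7.78) = 0.9808 / 4.9239 = 0.1992
S_new/S_old = (A_new/A_old)^z = 0.24^0.1992 = exp(0.1992 × -1.4271) = 0.7526

75%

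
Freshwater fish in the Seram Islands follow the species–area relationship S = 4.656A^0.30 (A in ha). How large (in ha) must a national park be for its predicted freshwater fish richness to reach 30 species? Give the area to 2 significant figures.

500 ha

30 = 4.656 × A^0.3  ⇒  A^0.3 = 30/4.656 = 6.443
ln A = ln(6.443) / 0.3 = 1.8630 / 0.3 = 6.2101
A = e^6.2101 ≈ 497.8 ha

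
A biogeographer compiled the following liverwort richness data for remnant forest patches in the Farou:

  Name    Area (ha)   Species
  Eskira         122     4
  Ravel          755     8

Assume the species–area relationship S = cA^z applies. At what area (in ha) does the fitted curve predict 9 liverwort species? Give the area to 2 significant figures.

z = ln(8/4) / ln(755/122) = 0.6931 / 1.8227 = 0.3803
c = 4 / 122^0.3803 = 4 / 6.215 = 0.6436
A = (9/0.6436)^(1/0.3803) ⇒ ln A = ln(13.98)/0.3803 = 6.9364
A = e^6.9364 ≈ 1029 ha

1000 ha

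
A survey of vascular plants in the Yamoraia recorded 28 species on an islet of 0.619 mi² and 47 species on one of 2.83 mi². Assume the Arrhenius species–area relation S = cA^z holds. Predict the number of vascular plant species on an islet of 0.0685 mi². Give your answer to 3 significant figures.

z = ln(47/28) / ln(2.83/0.619) = 0.5179 / 1.5199 = 0.3408
c = 28 / 0.619^0.3408 = 28 / 0.8492 = 32.97
S₃ = 32.97 × 0.0685^0.3408 = 32.97 × 0.4011 ≈ 13.22

13.2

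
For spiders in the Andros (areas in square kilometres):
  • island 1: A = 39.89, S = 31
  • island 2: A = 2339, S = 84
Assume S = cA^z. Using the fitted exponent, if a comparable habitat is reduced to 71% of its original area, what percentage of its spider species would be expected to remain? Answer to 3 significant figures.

z = ln(84/31) / ln(2339/39.89) = 0.9968 / 4.0714 = 0.2448
S_new/S_old = (A_new/A_old)^z = 0.71^0.2448 = exp(0.2448 × -0.3425) = 0.9196

92.0%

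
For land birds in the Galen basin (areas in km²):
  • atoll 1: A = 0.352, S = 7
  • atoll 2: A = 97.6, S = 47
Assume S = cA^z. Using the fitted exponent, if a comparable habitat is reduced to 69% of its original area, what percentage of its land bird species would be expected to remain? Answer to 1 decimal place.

z = ln(47/7) / ln(97.6/0.352) = 1.9042 / 5.6250 = 0.3385
S_new/S_old = (A_new/A_old)^z = 0.69^0.3385 = exp(0.3385 × -0.3711) = 0.882

88.2%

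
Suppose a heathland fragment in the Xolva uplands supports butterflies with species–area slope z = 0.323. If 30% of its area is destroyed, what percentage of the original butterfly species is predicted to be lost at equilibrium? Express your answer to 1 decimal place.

10.9%

S_new/S_old = (A_new/A_old)^z = 0.7^0.323
= exp(0.323 × ln 0.7) = exp(0.323 × -0.3567) = exp(-0.1152) ≈ 0.8912
Fraction lost = 1 − 0.8912 = 0.1088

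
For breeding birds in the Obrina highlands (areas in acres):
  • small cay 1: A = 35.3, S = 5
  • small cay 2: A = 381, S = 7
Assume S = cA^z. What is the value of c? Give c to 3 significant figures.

z = ln(S₂/S₁) / ln(A₂/A₁) = ln(7/5) / ln(381/35.3) = 0.3365 / 2.3789 = 0.1414
c = S₁ / A₁^z = 5 / 35.3^0.1414 = 5 / 1.655 = 3.02

3.02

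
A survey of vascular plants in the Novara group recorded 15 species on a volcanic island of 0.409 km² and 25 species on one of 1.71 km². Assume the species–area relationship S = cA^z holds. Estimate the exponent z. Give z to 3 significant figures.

0.357

Taking logs: ln S = ln c + z ln A, so z = (ln S₂ − ln S₁)/(ln A₂ − ln A₁).
z = ln(25/15) / ln(1.71/0.409) = ln(1.667) / ln(4.181) = 0.5108 / 1.4305 = 0.3571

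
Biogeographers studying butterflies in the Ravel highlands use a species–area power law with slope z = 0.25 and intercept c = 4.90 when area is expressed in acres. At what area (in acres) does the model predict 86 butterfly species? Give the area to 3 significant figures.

86 = 4.9 × A^0.25  ⇒  A^0.25 = 86/4.9 = 17.55
ln A = ln(17.55) / 0.25 = 2.8651 / 0.25 = 11.4604
A = e^11.4604 ≈ 94888 acres

94900 acres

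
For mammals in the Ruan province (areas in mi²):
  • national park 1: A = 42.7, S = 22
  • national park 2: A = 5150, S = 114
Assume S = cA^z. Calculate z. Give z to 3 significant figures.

Taking logs: ln S = ln c + z ln A, so z = (ln S₂ − ln S₁)/(ln A₂ − ln A₁).
z = ln(114/22) / ln(5150/42.7) = ln(5.182) / ln(120.6) = 1.6452 / 4.7926 = 0.3433

0.343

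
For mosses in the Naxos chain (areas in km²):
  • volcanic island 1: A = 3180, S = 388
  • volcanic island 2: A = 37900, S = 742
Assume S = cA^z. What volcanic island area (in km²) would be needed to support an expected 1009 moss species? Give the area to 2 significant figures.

120000 km²

z = ln(742/388) / ln(37900/3180) = 0.6483 / 2.4781 = 0.2616
c = 388 / 3180^0.2616 = 388 / 8.248 = 47.04
A = (1009/47.04)^(1/0.2616) ⇒ ln A = ln(21.45)/0.2616 = 11.7175
A = e^11.7175 ≈ 122701 km²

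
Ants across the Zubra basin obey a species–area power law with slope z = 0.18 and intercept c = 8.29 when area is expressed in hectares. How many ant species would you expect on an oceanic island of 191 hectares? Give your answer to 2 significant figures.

21

S = 8.29 × 191^0.18 = 8.29 × 2.574 ≈ 21.34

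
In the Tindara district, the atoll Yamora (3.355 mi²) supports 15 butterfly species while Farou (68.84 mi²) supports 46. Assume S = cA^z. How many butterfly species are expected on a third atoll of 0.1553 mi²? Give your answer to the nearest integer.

5

z = ln(46/15) / ln(68.84/3.355) = 1.1206 / 3.0213 = 0.3709
c = 15 / 3.355^0.3709 = 15 / 1.567 = 9.574
S₃ = 9.574 × 0.1553^0.3709 = 9.574 × 0.5012 ≈ 4.799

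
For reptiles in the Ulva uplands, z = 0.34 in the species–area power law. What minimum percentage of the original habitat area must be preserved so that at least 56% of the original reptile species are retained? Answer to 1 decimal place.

Need (A_new/A_old)^0.34 = 0.56, so A_new/A_old = 0.56^(1/0.34) = 0.56^2.941
ln(A_new/A_old) = ln 0.56 / 0.34 = -0.5798 / 0.34 = -1.7053
A_new/A_old = e^-1.7053 ≈ 0.1817

18.2%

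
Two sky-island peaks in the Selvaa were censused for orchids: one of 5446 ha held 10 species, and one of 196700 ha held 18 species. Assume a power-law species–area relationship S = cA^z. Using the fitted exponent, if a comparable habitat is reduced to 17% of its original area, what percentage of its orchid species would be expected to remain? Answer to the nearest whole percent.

z = ln(18/10) / ln(196700/5446) = 0.5878 / 3.5868 = 0.1639
S_new/S_old = (A_new/A_old)^z = 0.17^0.1639 = exp(0.1639 × -1.7720) = 0.748

75%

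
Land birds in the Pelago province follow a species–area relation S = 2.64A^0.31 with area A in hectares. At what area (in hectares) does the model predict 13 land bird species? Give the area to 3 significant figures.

171 hectares

13 = 2.64 × A^0.31  ⇒  A^0.31 = 13/2.64 = 4.924
ln A = ln(4.924) / 0.31 = 1.5942 / 0.31 = 5.1425
A = e^5.1425 ≈ 171.1 hectares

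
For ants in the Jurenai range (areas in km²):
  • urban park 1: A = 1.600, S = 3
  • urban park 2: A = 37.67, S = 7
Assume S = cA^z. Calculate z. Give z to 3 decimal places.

0.268

Taking logs: ln S = ln c + z ln A, so z = (ln S₂ − ln S₁)/(ln A₂ − ln A₁).
z = ln(7/3) / ln(37.67/1.6) = ln(2.333) / ln(23.54) = 0.8473 / 3.1589 = 0.2682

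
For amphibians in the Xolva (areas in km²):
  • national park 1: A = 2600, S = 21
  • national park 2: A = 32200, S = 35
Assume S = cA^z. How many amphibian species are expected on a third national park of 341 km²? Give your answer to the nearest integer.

z = ln(35/21) / ln(32200/2600) = 0.5108 / 2.5165 = 0.2030
c = 21 / 2600^0.2030 = 21 / 4.934 = 4.256
S₃ = 4.256 × 341^0.2030 = 4.256 × 3.267 ≈ 13.9

14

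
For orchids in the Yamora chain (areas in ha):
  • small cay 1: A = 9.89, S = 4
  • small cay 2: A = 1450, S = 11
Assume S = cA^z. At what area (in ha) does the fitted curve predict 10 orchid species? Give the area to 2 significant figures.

910 ha

z = ln(11/4) / ln(1450/9.89) = 1.0116 / 4.9878 = 0.2028
c = 4 / 9.89^0.2028 = 4 / 1.592 = 2.513
A = (10/2.513)^(1/0.2028) ⇒ ln A = ln(3.979)/0.2028 = 6.8094
A = e^6.8094 ≈ 906.3 ha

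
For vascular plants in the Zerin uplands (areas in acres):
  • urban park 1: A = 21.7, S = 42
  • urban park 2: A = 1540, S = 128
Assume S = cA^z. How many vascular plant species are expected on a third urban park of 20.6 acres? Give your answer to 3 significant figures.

z = ln(128/42) / ln(1540/21.7) = 1.1144 / 4.2622 = 0.2615
c = 42 / 21.7^0.2615 = 42 / 2.236 = 18.79
S₃ = 18.79 × 20.6^0.2615 = 18.79 × 2.206 ≈ 41.43

41.4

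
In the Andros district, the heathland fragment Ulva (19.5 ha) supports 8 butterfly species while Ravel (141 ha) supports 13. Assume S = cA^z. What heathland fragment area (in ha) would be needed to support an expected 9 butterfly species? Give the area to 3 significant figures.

31.5 ha

z = ln(13/8) / ln(141/19.5) = 0.4855 / 1.9783 = 0.2454
c = 8 / 19.5^0.2454 = 8 / 2.073 = 3.859
A = (9/3.859)^(1/0.2454) ⇒ ln A = ln(2.332)/0.2454 = 3.4504
A = e^3.4504 ≈ 31.51 ha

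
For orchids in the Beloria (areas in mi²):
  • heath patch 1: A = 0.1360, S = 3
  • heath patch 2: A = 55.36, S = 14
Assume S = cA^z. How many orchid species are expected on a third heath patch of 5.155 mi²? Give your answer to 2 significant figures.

7.6

z = ln(14/3) / ln(55.36/0.136) = 1.5404 / 6.0090 = 0.2564
c = 3 / 0.136^0.2564 = 3 / 0.5996 = 5.003
S₃ = 5.003 × 5.155^0.2564 = 5.003 × 1.523 ≈ 7.618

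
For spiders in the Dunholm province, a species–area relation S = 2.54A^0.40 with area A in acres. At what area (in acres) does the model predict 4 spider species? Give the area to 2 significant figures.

4 = 2.54 × A^0.4  ⇒  A^0.4 = 4/2.54 = 1.575
ln A = ln(1.575) / 0.4 = 0.4541 / 0.4 = 1.1353
A = e^1.1353 ≈ 3.112 acres

3.1 acres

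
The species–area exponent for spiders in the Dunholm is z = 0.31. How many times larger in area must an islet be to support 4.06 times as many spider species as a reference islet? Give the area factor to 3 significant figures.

91.8

(A₂/A₁)^0.31 = 4.06, so A₂/A₁ = 4.06^(1/0.31) = 4.06^3.226
ln(A₂/A₁) = ln 4.06 / 0.31 = 1.4012 / 0.31 = 4.5199
A₂/A₁ = e^4.5199 ≈ 91.83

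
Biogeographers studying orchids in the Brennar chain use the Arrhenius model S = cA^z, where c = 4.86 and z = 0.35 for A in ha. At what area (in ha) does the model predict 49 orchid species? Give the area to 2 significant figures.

740 ha

49 = 4.86 × A^0.35  ⇒  A^0.35 = 49/4.86 = 10.08
ln A = ln(10.08) / 0.35 = 2.3108 / 0.35 = 6.6022
A = e^6.6022 ≈ 736.7 ha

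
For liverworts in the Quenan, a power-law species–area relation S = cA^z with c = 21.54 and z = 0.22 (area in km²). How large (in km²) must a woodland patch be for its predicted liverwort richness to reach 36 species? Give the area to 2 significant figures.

36 = 21.54 × A^0.22  ⇒  A^0.22 = 36/21.54 = 1.671
ln A = ln(1.671) / 0.22 = 0.5136 / 0.22 = 2.3346
A = e^2.3346 ≈ 10.33 km²

10 km²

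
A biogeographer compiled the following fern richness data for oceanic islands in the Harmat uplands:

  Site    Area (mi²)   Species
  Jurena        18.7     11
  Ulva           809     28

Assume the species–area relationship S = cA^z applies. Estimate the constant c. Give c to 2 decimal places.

z = ln(S₂/S₁) / ln(A₂/A₁) = ln(28/11) / ln(809/18.7) = 0.9343 / 3.7673 = 0.2480
c = S₁ / A₁^z = 11 / 18.7^0.2480 = 11 / 2.067 = 5.321

5.32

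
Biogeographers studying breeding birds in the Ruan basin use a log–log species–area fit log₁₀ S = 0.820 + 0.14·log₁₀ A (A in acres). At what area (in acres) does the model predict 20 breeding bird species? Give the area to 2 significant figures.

2700 acres

20 = 6.607 × A^0.14  ⇒  A^0.14 = 20/6.607 = 3.027
ln A = ln(3.027) / 0.14 = 1.1076 / 0.14 = 7.9115
A = e^7.9115 ≈ 2729 acres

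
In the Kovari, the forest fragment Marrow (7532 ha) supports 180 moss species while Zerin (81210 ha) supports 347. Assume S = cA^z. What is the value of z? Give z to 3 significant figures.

Taking logs: ln S = ln c + z ln A, so z = (ln S₂ − ln S₁)/(ln A₂ − ln A₁).
z = ln(347/180) / ln(81210/7532) = ln(1.928) / ln(10.78) = 0.6564 / 2.3779 = 0.2760

0.276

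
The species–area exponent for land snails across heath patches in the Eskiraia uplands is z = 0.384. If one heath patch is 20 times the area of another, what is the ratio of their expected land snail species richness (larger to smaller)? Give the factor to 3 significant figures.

S₂/S₁ = (A₂/A₁)^z = 20^0.384
ln(S₂/S₁) = 0.384 × ln 20 = 0.384 × 2.9957 = 1.1504
S₂/S₁ = e^1.1504 ≈ 3.159

3.16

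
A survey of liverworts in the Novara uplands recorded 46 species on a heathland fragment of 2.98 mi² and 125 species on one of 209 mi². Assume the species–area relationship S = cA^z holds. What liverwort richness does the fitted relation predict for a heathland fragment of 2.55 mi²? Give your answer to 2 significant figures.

44

z = ln(125/46) / ln(209/2.98) = 0.9997 / 4.2504 = 0.2352
c = 46 / 2.98^0.2352 = 46 / 1.293 = 35.58
S₃ = 35.58 × 2.55^0.2352 = 35.58 × 1.246 ≈ 44.34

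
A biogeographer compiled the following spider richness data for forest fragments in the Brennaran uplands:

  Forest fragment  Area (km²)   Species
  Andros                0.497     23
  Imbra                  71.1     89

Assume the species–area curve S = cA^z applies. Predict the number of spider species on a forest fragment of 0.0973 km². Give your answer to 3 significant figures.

14.7

z = ln(89/23) / ln(71.1/0.497) = 1.3531 / 4.9633 = 0.2726
c = 23 / 0.497^0.2726 = 23 / 0.8265 = 27.83
S₃ = 27.83 × 0.0973^0.2726 = 27.83 × 0.5298 ≈ 14.74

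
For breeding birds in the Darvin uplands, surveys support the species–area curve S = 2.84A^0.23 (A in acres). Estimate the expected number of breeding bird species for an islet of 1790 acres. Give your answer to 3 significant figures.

S = 2.84 × 1790^0.23
ln S = ln 2.84 + 0.23 × ln 1790 = 1.0438 + 0.23 × 7.4900 = 2.7665
S = e^2.7665 ≈ 15.9

15.9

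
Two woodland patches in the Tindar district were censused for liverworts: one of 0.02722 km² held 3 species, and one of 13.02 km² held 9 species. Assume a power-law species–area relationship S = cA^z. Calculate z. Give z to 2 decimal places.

0.18

Taking logs: ln S = ln c + z ln A, so z = (ln S₂ − ln S₁)/(ln A₂ − ln A₁).
z = ln(9/3) / ln(13.02/0.02722) = ln(3) / ln(478.3) = 1.0986 / 6.1703 = 0.1780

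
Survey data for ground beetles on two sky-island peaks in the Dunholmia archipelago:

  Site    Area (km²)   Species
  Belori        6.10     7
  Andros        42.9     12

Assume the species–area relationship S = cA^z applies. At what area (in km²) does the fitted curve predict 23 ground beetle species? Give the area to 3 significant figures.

452 km²

z = ln(12/7) / ln(42.9/6.1) = 0.5390 / 1.9506 = 0.2763
c = 7 / 6.1^0.2763 = 7 / 1.648 = 4.247
A = (23/4.247)^(1/0.2763) ⇒ ln A = ln(5.415)/0.2763 = 6.1133
A = e^6.1133 ≈ 451.8 km²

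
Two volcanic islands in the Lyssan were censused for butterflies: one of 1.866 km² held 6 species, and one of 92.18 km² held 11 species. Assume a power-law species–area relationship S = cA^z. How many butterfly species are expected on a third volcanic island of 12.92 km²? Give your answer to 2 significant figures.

8.1

z = ln(11/6) / ln(92.18/1.866) = 0.6061 / 3.8999 = 0.1554
c = 6 / 1.866^0.1554 = 6 / 1.102 = 5.446
S₃ = 5.446 × 12.92^0.1554 = 5.446 × 1.488 ≈ 8.105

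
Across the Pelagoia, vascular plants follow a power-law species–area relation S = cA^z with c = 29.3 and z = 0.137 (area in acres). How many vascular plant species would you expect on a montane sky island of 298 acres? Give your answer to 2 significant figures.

S = 29.3 × 298^0.137
ln S = ln 29.3 + 0.137 × ln 298 = 3.3776 + 0.137 × 5.6971 = 4.1581
S = e^4.1581 ≈ 63.95

64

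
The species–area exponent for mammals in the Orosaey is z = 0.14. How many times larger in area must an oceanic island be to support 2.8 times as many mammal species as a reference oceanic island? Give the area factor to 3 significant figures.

1560

(A₂/A₁)^0.14 = 2.8, so A₂/A₁ = 2.8^(1/0.14) = 2.8^7.143
ln(A₂/A₁) = ln 2.8 / 0.14 = 1.0296 / 0.14 = 7.3544
A₂/A₁ = e^7.3544 ≈ 1563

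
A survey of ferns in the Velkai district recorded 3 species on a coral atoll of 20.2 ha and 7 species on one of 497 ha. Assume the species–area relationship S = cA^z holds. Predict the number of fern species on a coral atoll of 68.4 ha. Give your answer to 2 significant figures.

z = ln(7/3) / ln(497/20.2) = 0.8473 / 3.2029 = 0.2645
c = 3 / 20.2^0.2645 = 3 / 2.215 = 1.355
S₃ = 1.355 × 68.4^0.2645 = 1.355 × 3.058 ≈ 4.142

4.1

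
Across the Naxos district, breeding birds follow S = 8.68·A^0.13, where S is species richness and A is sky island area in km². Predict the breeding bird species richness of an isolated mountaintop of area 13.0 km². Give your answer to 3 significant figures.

S = 8.68 × 13^0.13
ln S = ln 8.68 + 0.13 × ln 13 = 2.1610 + 0.13 × 2.5649 = 2.4945
S = e^2.4945 ≈ 12.12

12.1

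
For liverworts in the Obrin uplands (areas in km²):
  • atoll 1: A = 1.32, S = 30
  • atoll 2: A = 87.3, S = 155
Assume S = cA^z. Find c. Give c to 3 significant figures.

26.9

z = ln(S₂/S₁) / ln(A₂/A₁) = ln(155/30) / ln(87.3/1.32) = 1.6422 / 4.1917 = 0.3918
c = S₁ / A₁^z = 30 / 1.32^0.3918 = 30 / 1.115 = 26.91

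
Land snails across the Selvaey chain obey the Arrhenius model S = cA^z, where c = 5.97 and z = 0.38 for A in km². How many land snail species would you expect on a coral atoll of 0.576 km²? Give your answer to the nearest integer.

5 species

S = 5.97 × 0.576^0.38
ln S = ln 5.97 + 0.38 × ln 0.576 = 1.7867 + 0.38 × -0.5516 = 1.5771
S = e^1.5771 ≈ 4.841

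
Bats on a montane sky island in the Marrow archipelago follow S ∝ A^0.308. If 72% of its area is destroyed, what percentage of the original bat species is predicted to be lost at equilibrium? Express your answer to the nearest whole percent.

32%

S_new/S_old = (A_new/A_old)^z = 0.28^0.308
= exp(0.308 × ln 0.28) = exp(0.308 × -1.2730) = exp(-0.3921) ≈ 0.6757
Fraction lost = 1 − 0.6757 = 0.3243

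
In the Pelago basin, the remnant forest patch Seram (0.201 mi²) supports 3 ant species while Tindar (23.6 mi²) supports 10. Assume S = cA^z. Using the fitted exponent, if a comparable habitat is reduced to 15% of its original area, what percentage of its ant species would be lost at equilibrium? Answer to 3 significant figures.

z = ln(10/3) / ln(23.6/0.201) = 1.2040 / 4.7657 = 0.2526
S_new/S_old = (A_new/A_old)^z = 0.15^0.2526 = exp(0.2526 × -1.8971) = 0.6192
Fraction lost = 1 − 0.6192 = 0.3808

38.1%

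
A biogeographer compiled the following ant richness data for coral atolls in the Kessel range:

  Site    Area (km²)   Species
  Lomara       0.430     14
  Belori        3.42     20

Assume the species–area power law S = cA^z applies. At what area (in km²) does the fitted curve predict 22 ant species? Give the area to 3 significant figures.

z = ln(20/14) / ln(3.42/0.43) = 0.3567 / 2.0736 = 0.1720
c = 14 / 0.43^0.1720 = 14 / 0.8649 = 16.19
A = (22/16.19)^(1/0.1720) ⇒ ln A = ln(1.359)/0.1720 = 1.7837
A = e^1.7837 ≈ 5.952 km²

5.95 km²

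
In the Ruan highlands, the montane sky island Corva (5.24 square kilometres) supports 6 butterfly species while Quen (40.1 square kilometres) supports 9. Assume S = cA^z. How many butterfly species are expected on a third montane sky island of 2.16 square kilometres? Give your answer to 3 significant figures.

5.03

z = ln(9/6) / ln(40.1/5.24) = 0.4055 / 2.0351 = 0.1992
c = 6 / 5.24^0.1992 = 6 / 1.391 = 4.314
S₃ = 4.314 × 2.16^0.1992 = 4.314 × 1.166 ≈ 5.029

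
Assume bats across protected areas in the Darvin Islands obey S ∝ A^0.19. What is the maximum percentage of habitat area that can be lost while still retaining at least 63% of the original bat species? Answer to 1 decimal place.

91.2%

Need (A_new/A_old)^0.19 = 0.63, so A_new/A_old = 0.63^(1/0.19) = 0.63^5.263
ln(A_new/A_old) = ln 0.63 / 0.19 = -0.4620 / 0.19 = -2.4318
A_new/A_old = e^-2.4318 ≈ 0.08788
Fraction that can be lost = 1 − 0.08788 = 0.9121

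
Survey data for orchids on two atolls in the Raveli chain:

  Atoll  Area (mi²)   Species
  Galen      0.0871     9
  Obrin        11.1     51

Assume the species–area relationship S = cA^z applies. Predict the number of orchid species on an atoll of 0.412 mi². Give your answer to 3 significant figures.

15.7

z = ln(51/9) / ln(11.1/0.0871) = 1.7346 / 4.8476 = 0.3578
c = 9 / 0.0871^0.3578 = 9 / 0.4176 = 21.55
S₃ = 21.55 × 0.412^0.3578 = 21.55 × 0.7281 ≈ 15.69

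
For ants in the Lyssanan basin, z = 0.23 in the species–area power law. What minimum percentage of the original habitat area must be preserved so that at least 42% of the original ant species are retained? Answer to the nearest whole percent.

2%

Need (A_new/A_old)^0.23 = 0.42, so A_new/A_old = 0.42^(1/0.23) = 0.42^4.348
ln(A_new/A_old) = ln 0.42 / 0.23 = -0.8675 / 0.23 = -3.7717
A_new/A_old = e^-3.7717 ≈ 0.02301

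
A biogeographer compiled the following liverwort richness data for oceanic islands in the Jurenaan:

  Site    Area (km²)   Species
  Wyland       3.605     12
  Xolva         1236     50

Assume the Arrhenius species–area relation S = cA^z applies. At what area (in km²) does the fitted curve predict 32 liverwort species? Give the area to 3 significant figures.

199 km²

z = ln(50/12) / ln(1236/3.605) = 1.4271 / 5.8373 = 0.2445
c = 12 / 3.605^0.2445 = 12 / 1.368 = 8.771
A = (32/8.771)^(1/0.2445) ⇒ ln A = ln(3.649)/0.2445 = 5.2942
A = e^5.2942 ≈ 199.2 km²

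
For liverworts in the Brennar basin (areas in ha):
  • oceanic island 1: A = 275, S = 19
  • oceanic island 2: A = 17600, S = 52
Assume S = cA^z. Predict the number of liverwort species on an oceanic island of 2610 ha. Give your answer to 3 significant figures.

32.8

z = ln(52/19) / ln(17600/275) = 1.0068 / 4.1589 = 0.2421
c = 19 / 275^0.2421 = 19 / 3.895 = 4.878
S₃ = 4.878 × 2610^0.2421 = 4.878 × 6.716 ≈ 32.76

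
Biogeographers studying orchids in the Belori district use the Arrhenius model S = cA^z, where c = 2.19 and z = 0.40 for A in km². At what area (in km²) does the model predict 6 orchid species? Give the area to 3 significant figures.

12.4 km²

6 = 2.19 × A^0.4  ⇒  A^0.4 = 6/2.19 = 2.74
ln A = ln(2.74) / 0.4 = 1.0079 / 0.4 = 2.5196
A = e^2.5196 ≈ 12.42 km²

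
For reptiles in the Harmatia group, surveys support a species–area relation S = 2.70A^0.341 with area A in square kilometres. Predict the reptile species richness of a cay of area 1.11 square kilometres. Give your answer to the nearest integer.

S = 2.7 × 1.11^0.341
ln S = ln 2.7 + 0.341 × ln 1.11 = 0.9933 + 0.341 × 0.1044 = 1.0288
S = e^1.0288 ≈ 2.798

3 species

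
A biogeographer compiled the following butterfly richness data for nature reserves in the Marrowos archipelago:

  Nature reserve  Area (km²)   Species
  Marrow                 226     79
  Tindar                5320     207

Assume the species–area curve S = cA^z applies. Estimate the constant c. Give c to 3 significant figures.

z = ln(S₂/S₁) / ln(A₂/A₁) = ln(207/79) / ln(5320/226) = 0.9633 / 3.1587 = 0.3050
c = S₁ / A₁^z = 79 / 226^0.3050 = 79 / 5.223 = 15.13

15.1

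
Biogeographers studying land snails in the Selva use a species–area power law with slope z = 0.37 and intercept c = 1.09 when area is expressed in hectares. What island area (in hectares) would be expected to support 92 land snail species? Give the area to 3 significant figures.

161000 hectares

92 = 1.09 × A^0.37  ⇒  A^0.37 = 92/1.09 = 84.4
ln A = ln(84.4) / 0.37 = 4.4356 / 0.37 = 11.9881
A = e^11.9881 ≈ 160836 hectares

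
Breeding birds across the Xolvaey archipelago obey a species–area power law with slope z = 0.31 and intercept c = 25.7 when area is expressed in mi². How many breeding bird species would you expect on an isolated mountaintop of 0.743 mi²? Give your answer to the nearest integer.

23 species

S = 25.7 × 0.743^0.31
ln S = ln 25.7 + 0.31 × ln 0.743 = 3.2465 + 0.31 × -0.2971 = 3.1544
S = e^3.1544 ≈ 23.44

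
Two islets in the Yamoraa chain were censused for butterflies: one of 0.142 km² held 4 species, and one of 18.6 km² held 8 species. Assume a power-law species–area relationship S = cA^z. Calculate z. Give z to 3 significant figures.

Taking logs: ln S = ln c + z ln A, so z = (ln S₂ − ln S₁)/(ln A₂ − ln A₁).
z = ln(8/4) / ln(18.6/0.142) = ln(2) / ln(131) = 0.6931 / 4.8751 = 0.1422

0.142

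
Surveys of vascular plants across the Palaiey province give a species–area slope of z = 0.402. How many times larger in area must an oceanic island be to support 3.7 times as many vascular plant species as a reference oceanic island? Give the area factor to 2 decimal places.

(A₂/A₁)^0.402 = 3.7, so A₂/A₁ = 3.7^(1/0.402) = 3.7^2.488
ln(A₂/A₁) = ln 3.7 / 0.402 = 1.3083 / 0.402 = 3.2546
A₂/A₁ = e^3.2546 ≈ 25.91

25.91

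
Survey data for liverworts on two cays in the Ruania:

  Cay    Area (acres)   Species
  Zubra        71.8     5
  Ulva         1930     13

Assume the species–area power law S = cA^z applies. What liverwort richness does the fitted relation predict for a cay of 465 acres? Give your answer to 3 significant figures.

z = ln(13/5) / ln(1930/71.8) = 0.9555 / 3.2914 = 0.2903
c = 5 / 71.8^0.2903 = 5 / 3.458 = 1.446
S₃ = 1.446 × 465^0.2903 = 1.446 × 5.948 ≈ 8.6

8.60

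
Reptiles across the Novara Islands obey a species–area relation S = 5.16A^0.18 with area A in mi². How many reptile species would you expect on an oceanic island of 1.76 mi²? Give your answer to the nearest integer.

S = 5.16 × 1.76^0.18
ln S = ln 5.16 + 0.18 × ln 1.76 = 1.6409 + 0.18 × 0.5653 = 1.7427
S = e^1.7427 ≈ 5.713

6 species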